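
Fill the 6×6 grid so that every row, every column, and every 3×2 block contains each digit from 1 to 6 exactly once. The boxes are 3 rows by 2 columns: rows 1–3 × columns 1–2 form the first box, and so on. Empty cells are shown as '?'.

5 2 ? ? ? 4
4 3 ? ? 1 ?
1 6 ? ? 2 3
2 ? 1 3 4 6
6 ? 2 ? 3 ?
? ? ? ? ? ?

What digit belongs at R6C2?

R1C5 = 6 (sole candidate).
R2C6 = 5 (sole candidate).
R4C2 = 5 (sole candidate).
R5C6 = 1 (sole candidate).
R6C1 = 3 (sole candidate).
R6C5 = 5 (sole candidate).
R6C6 = 2 (sole candidate).
R1C3 = 3 (sole candidate).
R1C4 = 1 (sole candidate).
R2C3 = 6 (sole candidate).
R2C4 = 2 (sole candidate).
R5C2 = 4 (sole candidate).
R5C4 = 5 (sole candidate).
R6C2 = 1: row 6 has {2,3,5}; col 2 has {2,3,4,5,6}; box has {2,3,4,5,6} → only 1 remains.

1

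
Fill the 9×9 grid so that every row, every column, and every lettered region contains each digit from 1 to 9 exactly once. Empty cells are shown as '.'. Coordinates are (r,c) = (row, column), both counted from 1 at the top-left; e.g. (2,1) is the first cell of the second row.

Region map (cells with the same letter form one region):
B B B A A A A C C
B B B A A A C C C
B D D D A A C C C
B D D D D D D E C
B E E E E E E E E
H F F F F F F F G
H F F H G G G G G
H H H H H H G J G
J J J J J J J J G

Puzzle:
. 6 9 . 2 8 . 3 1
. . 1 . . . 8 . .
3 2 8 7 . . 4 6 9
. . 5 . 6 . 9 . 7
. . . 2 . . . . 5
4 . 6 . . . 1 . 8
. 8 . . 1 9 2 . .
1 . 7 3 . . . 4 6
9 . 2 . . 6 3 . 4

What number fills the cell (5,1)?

(2,9) = 2 (sole candidate).
(3,5) = 5 (sole candidate).
(3,6) = 1 (sole candidate).
(7,9) = 3 (sole candidate).
(8,7) = 5 (sole candidate).
(1,4) = 4 (sole candidate).
(1,7) = 7 (sole candidate).
(2,6) = 3 (sole candidate).
(2,8) = 5 (sole candidate).
(4,4) = 1 (sole candidate).
(4,6) = 4 (sole candidate).
(4,8) = 8 (sole candidate).
(5,6) = 7 (sole candidate).
(5,7) = 6 (sole candidate).
(7,3) = 4 (sole candidate).
(7,8) = 7 (sole candidate).
(8,2) = 9 (sole candidate).
(8,5) = 8 (sole candidate).
(8,6) = 2 (sole candidate).
(9,5) = 7 (sole candidate).
(9,8) = 1 (sole candidate).
(1,1) = 5 (sole candidate).
(2,1) = 7 (sole candidate).
(2,2) = 4 (sole candidate).
(2,5) = 9 (sole candidate).
(4,1) = 2 (sole candidate).
(4,2) = 3 (sole candidate).
(5,1) = 8: row 5 has {2,5,6,7}; col 1 has {1,2,3,4,5,7,9}; region has {1,2,3,4,5,6,7,9} → only 8 remains.

8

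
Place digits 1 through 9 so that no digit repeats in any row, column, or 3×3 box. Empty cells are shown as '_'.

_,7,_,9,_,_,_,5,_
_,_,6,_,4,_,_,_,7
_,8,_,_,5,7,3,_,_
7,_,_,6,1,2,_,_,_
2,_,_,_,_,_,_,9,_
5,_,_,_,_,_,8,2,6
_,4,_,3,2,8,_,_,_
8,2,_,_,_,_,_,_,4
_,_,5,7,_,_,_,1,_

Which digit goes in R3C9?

9

R2C8 = 8 (sole candidate).
R6C4 = 4 (sole candidate).
R1C5 = 8 (hidden single in row 1).
R2C2 = 5 (hidden single in row 2).
R3C8 = 6 (hidden single in row 3).
R7C8 = 7 (sole candidate).
R8C8 = 3 (sole candidate).
R4C8 = 4 (sole candidate).
R4C7 = 5 (sole candidate).
R4C9 = 3 (sole candidate).
R5C9 = 1 (sole candidate).
R1C9 = 2 (sole candidate).
R3C9 = 9: row 3 has {3,5,6,7,8}; col 9 has {1,2,3,4,6,7}; box has {2,3,5,6,7,8} → only 9 remains.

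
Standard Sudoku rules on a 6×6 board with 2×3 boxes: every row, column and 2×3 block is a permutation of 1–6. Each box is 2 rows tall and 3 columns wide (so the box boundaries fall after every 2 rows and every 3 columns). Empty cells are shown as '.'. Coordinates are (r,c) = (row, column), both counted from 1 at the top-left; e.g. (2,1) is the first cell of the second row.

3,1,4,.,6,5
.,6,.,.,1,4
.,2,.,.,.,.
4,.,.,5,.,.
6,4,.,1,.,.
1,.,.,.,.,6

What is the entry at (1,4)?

(1,4) = 2: row 1 has {1,3,4,5,6}; col 4 has {1,5}; box has {1,4,5,6} → only 2 remains.

2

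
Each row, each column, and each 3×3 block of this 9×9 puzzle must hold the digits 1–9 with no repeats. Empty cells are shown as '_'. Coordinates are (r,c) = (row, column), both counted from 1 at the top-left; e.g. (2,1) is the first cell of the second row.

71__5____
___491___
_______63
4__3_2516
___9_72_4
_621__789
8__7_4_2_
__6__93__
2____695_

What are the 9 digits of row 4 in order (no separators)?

497382516

(2,7) = 8: row 2 has {1,4,9}; col 7 has {2,3,5,7,9}; box has {3,6} → only 8 remains.
(2,8) = 7: row 2 has {1,4,8,9}; col 8 has {1,2,5,6,8}; box has {3,6,8} → only 7 remains.
(3,6) = 8: row 3 has {3,6}; col 6 has {1,2,4,6,7,9}; box has {1,4,5,9} → only 8 remains.
(4,5) = 8: row 4 has {1,2,3,4,5,6}; col 5 has {5,9}; box has {1,2,3,7,9} → only 8 remains.
(5,5) = 6: row 5 has {2,4,7,9}; col 5 has {5,8,9}; box has {1,2,3,7,8,9} → only 6 remains.
(5,8) = 3: row 5 has {2,4,6,7,9}; col 8 has {1,2,5,6,7,8}; box has {1,2,4,5,6,7,8,9} → only 3 remains.
(6,5) = 4: row 6 has {1,2,6,7,8,9}; col 5 has {5,6,8,9}; box has {1,2,3,6,7,8,9} → only 4 remains.
(6,6) = 5: row 6 has {1,2,4,6,7,8,9}; col 6 has {1,2,4,6,7,8,9}; box has {1,2,3,4,6,7,8,9} → only 5 remains.
(7,9) = 1: row 7 has {2,4,7,8}; col 9 has {3,4,6,9}; box has {2,3,5,9} → only 1 remains.
(8,8) = 4: row 8 has {3,6,9}; col 8 has {1,2,3,5,6,7,8}; box has {1,2,3,5,9} → only 4 remains.
(9,4) = 8: row 9 has {2,5,6,9}; col 4 has {1,3,4,7,9}; box has {4,6,7,9} → only 8 remains.
(9,9) = 7: row 9 has {2,5,6,8,9}; col 9 has {1,3,4,6,9}; box has {1,2,3,4,5,9} → only 7 remains.
(1,6) = 3: row 1 has {1,5,7}; col 6 has {1,2,4,5,6,7,8,9}; box has {1,4,5,8,9} → only 3 remains.
(1,7) = 4: row 1 has {1,3,5,7}; col 7 has {2,3,5,7,8,9}; box has {3,6,7,8} → only 4 remains.
(1,8) = 9: row 1 has {1,3,4,5,7}; col 8 has {1,2,3,4,5,6,7,8}; box has {3,4,6,7,8} → only 9 remains.
(1,9) = 2: row 1 has {1,3,4,5,7,9}; col 9 has {1,3,4,6,7,9}; box has {3,4,6,7,8,9} → only 2 remains.
(2,9) = 5: row 2 has {1,4,7,8,9}; col 9 has {1,2,3,4,6,7,9}; box has {2,3,4,6,7,8,9} → only 5 remains.
(3,4) = 2: row 3 has {3,6,8}; col 4 has {1,3,4,7,8,9}; box has {1,3,4,5,8,9} → only 2 remains.
(3,5) = 7: row 3 has {2,3,6,8}; col 5 has {4,5,6,8,9}; box has {1,2,3,4,5,8,9} → only 7 remains.
(3,7) = 1: row 3 has {2,3,6,7,8}; col 7 has {2,3,4,5,7,8,9}; box has {2,3,4,5,6,7,8,9} → only 1 remains.
(6,1) = 3: row 6 has {1,2,4,5,6,7,8,9}; col 1 has {2,4,7,8}; box has {2,4,6} → only 3 remains.
(7,5) = 3: row 7 has {1,2,4,7,8}; col 5 has {4,5,6,7,8,9}; box has {4,6,7,8,9} → only 3 remains.
(7,7) = 6: row 7 has {1,2,3,4,7,8}; col 7 has {1,2,3,4,5,7,8,9}; box has {1,2,3,4,5,7,9} → only 6 remains.
(8,4) = 5: row 8 has {3,4,6,9}; col 4 has {1,2,3,4,7,8,9}; box has {3,4,6,7,8,9} → only 5 remains.
(8,9) = 8: row 8 has {3,4,5,6,9}; col 9 has {1,2,3,4,5,6,7,9}; box has {1,2,3,4,5,6,7,9} → only 8 remains.
(9,5) = 1: row 9 has {2,5,6,7,8,9}; col 5 has {3,4,5,6,7,8,9}; box has {3,4,5,6,7,8,9} → only 1 remains.
(1,3) = 8: row 1 has {1,2,3,4,5,7,9}; col 3 has {2,6}; box has {1,7} → only 8 remains.
(1,4) = 6: row 1 has {1,2,3,4,5,7,8,9}; col 4 has {1,2,3,4,5,7,8,9}; box has {1,2,3,4,5,7,8,9} → only 6 remains.
(2,1) = 6: row 2 has {1,4,5,7,8,9}; col 1 has {2,3,4,7,8}; box has {1,7,8} → only 6 remains.
(2,3) = 3: row 2 has {1,4,5,6,7,8,9}; col 3 has {2,6,8}; box has {1,6,7,8} → only 3 remains.
(8,1) = 1: row 8 has {3,4,5,6,8,9}; col 1 has {2,3,4,6,7,8}; box has {2,6,8} → only 1 remains.
(8,2) = 7: row 8 has {1,3,4,5,6,8,9}; col 2 has {1,6}; box has {1,2,6,8} → only 7 remains.
(8,5) = 2: row 8 has {1,3,4,5,6,7,8,9}; col 5 has {1,3,4,5,6,7,8,9}; box has {1,3,4,5,6,7,8,9} → only 2 remains.
(9,3) = 4: row 9 has {1,2,5,6,7,8,9}; col 3 has {2,3,6,8}; box has {1,2,6,7,8} → only 4 remains.
(2,2) = 2: row 2 has {1,3,4,5,6,7,8,9}; col 2 has {1,6,7}; box has {1,3,6,7,8} → only 2 remains.
(4,2) = 9: row 4 has {1,2,3,4,5,6,8}; col 2 has {1,2,6,7}; box has {2,3,4,6} → only 9 remains.
(4,3) = 7: row 4 has {1,2,3,4,5,6,8,9}; col 3 has {2,3,4,6,8}; box has {2,3,4,6,9} → only 7 remains.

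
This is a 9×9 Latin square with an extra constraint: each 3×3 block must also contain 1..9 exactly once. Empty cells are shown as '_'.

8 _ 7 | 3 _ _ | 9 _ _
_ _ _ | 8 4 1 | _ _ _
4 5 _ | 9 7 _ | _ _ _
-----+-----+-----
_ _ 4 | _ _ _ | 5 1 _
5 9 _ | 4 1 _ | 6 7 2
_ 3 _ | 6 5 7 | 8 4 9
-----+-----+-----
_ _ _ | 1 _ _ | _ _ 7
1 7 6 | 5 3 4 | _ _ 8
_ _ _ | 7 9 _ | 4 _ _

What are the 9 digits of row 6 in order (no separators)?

231657849

r4c4 = 2: row 4 has {1,4,5}; col 4 has {1,3,4,5,6,7,8,9}; box has {1,4,5,6,7} → only 2 remains.
r4c5 = 8: row 4 has {1,2,4,5}; col 5 has {1,3,4,5,7,9}; box has {1,2,4,5,6,7} → only 8 remains.
r4c9 = 3: row 4 has {1,2,4,5,8}; col 9 has {2,7,8,9}; box has {1,2,4,5,6,7,8,9} → only 3 remains.
r5c3 = 8: row 5 has {1,2,4,5,6,7,9}; col 3 has {4,6,7}; box has {3,4,5,9} → only 8 remains.
r5c6 = 3: row 5 has {1,2,4,5,6,7,8,9}; col 6 has {1,4,7}; box has {1,2,4,5,6,7,8} → only 3 remains.
r6c1 = 2: row 6 has {3,4,5,6,7,8,9}; col 1 has {1,4,5,8}; box has {3,4,5,8,9} → only 2 remains.
r6c3 = 1: row 6 has {2,3,4,5,6,7,8,9}; col 3 has {4,6,7,8}; box has {2,3,4,5,8,9} → only 1 remains.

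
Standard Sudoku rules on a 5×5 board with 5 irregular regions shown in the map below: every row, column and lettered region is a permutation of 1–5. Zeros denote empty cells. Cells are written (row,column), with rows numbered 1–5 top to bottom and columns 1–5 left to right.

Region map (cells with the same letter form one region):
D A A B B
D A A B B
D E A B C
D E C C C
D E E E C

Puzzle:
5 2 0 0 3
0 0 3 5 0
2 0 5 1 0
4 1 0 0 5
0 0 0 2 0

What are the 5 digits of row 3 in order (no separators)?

(1,4) = 4: row 1 has {2,3,5}; col 4 has {1,2,5}; region has {1,3,5} → only 4 remains.
(2,1) = 1: row 2 has {3,5}; col 1 has {2,4,5}; region has {2,4,5} → only 1 remains.
(2,2) = 4: row 2 has {1,3,5}; col 2 has {1,2}; region has {2,3,5} → only 4 remains.
(2,5) = 2: row 2 has {1,3,4,5}; col 5 has {3,5}; region has {1,3,4,5} → only 2 remains.
(3,2) = 3: row 3 has {1,2,5}; col 2 has {1,2,4}; region has {1,2} → only 3 remains.
(3,5) = 4: row 3 has {1,2,3,5}; col 5 has {2,3,5}; region has {5} → only 4 remains.

23514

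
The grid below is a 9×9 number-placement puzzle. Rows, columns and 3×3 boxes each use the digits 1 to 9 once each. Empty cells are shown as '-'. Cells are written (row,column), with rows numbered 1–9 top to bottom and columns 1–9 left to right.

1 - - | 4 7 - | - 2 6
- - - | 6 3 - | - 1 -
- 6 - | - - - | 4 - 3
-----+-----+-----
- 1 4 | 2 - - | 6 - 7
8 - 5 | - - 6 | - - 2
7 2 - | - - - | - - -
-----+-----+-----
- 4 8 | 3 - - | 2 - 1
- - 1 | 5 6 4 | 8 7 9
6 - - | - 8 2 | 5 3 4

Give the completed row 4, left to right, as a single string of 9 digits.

(1,7) = 9 (sole candidate).
(2,7) = 7 (sole candidate).
(7,5) = 9 (sole candidate).
(7,6) = 7 (sole candidate).
(7,8) = 6 (sole candidate).
(8,2) = 3 (sole candidate).
(9,4) = 1 (sole candidate).
(1,3) = 3 (sole candidate).
(4,5) = 5: row 4 has {1,2,4,6,7}; col 5 has {3,6,7,8,9}; box has {2,6} → only 5 remains.
(5,2) = 9 (sole candidate).
(5,4) = 7 (sole candidate).
(5,8) = 4 (sole candidate).
(6,3) = 6 (sole candidate).
(7,1) = 5 (sole candidate).
(8,1) = 2 (sole candidate).
(9,2) = 7 (sole candidate).
(9,3) = 9 (sole candidate).
(2,3) = 2 (sole candidate).
(3,1) = 9 (sole candidate).
(3,3) = 7 (sole candidate).
(3,4) = 8 (sole candidate).
(3,8) = 5 (sole candidate).
(4,1) = 3: row 4 has {1,2,4,5,6,7}; col 1 has {1,2,5,6,7,8,9}; box has {1,2,4,5,6,7,8,9} → only 3 remains.
(5,5) = 1 (sole candidate).
(5,7) = 3 (sole candidate).
(6,4) = 9 (sole candidate).
(6,5) = 4 (sole candidate).
(6,7) = 1 (sole candidate).
(6,8) = 8 (sole candidate).
(6,9) = 5 (sole candidate).
(1,6) = 5 (sole candidate).
(2,1) = 4 (sole candidate).
(2,6) = 9 (sole candidate).
(2,9) = 8 (sole candidate).
(3,5) = 2 (sole candidate).
(3,6) = 1 (sole candidate).
(4,6) = 8: row 4 has {1,2,3,4,5,6,7}; col 6 has {1,2,4,5,6,7,9}; box has {1,2,4,5,6,7,9} → only 8 remains.
(4,8) = 9: row 4 has {1,2,3,4,5,6,7,8}; col 8 has {1,2,3,4,5,6,7,8}; box has {1,2,3,4,5,6,7,8} → only 9 remains.

314258697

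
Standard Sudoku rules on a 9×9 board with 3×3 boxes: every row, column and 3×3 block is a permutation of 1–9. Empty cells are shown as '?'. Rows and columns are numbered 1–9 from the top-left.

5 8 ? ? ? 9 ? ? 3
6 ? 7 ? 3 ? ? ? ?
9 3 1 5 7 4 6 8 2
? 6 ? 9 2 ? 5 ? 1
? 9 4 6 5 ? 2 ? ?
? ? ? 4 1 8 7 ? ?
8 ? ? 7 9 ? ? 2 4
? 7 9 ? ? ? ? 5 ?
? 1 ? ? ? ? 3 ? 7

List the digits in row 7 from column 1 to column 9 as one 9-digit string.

853796124

R1C3 = 2: row 1 has {3,5,8,9}; col 3 has {1,4,7,9}; box has {1,3,5,6,7,8,9} → only 2 remains.
R1C4 = 1: row 1 has {2,3,5,8,9}; col 4 has {4,5,6,7,9}; box has {3,4,5,7,9} → only 1 remains.
R1C5 = 6: row 1 has {1,2,3,5,8,9}; col 5 has {1,2,3,5,7,9}; box has {1,3,4,5,7,9} → only 6 remains.
R1C7 = 4: row 1 has {1,2,3,5,6,8,9}; col 7 has {2,3,5,6,7}; box has {2,3,6,8} → only 4 remains.
R1C8 = 7: row 1 has {1,2,3,4,5,6,8,9}; col 8 has {2,5,8}; box has {2,3,4,6,8} → only 7 remains.
R2C2 = 4: row 2 has {3,6,7}; col 2 has {1,3,6,7,8,9}; box has {1,2,3,5,6,7,8,9} → only 4 remains.
R2C6 = 2: row 2 has {3,4,6,7}; col 6 has {4,8,9}; box has {1,3,4,5,6,7,9} → only 2 remains.
R5C8 = 3: row 5 has {2,4,5,6,9}; col 8 has {2,5,7,8}; box has {1,2,5,7} → only 3 remains.
R5C9 = 8: row 5 has {2,3,4,5,6,9}; col 9 has {1,2,3,4,7}; box has {1,2,3,5,7} → only 8 remains.
R7C2 = 5: row 7 has {2,4,7,8,9}; col 2 has {1,3,4,6,7,8,9}; box has {1,7,8,9} → only 5 remains.
R7C7 = 1: row 7 has {2,4,5,7,8,9}; col 7 has {2,3,4,5,6,7}; box has {2,3,4,5,7} → only 1 remains.
R8C7 = 8: row 8 has {5,7,9}; col 7 has {1,2,3,4,5,6,7}; box has {1,2,3,4,5,7} → only 8 remains.
R8C9 = 6: row 8 has {5,7,8,9}; col 9 has {1,2,3,4,7,8}; box has {1,2,3,4,5,7,8} → only 6 remains.
R9C3 = 6: row 9 has {1,3,7}; col 3 has {1,2,4,7,9}; box has {1,5,7,8,9} → only 6 remains.
R9C6 = 5: row 9 has {1,3,6,7}; col 6 has {2,4,8,9}; box has {7,9} → only 5 remains.
R9C8 = 9: row 9 has {1,3,5,6,7}; col 8 has {2,3,5,7,8}; box has {1,2,3,4,5,6,7,8} → only 9 remains.
R2C4 = 8: row 2 has {2,3,4,6,7}; col 4 has {1,4,5,6,7,9}; box has {1,2,3,4,5,6,7,9} → only 8 remains.
R2C7 = 9: row 2 has {2,3,4,6,7,8}; col 7 has {1,2,3,4,5,6,7,8}; box has {2,3,4,6,7,8} → only 9 remains.
R2C8 = 1: row 2 has {2,3,4,6,7,8,9}; col 8 has {2,3,5,7,8,9}; box has {2,3,4,6,7,8,9} → only 1 remains.
R2C9 = 5: row 2 has {1,2,3,4,6,7,8,9}; col 9 has {1,2,3,4,6,7,8}; box has {1,2,3,4,6,7,8,9} → only 5 remains.
R4C8 = 4: row 4 has {1,2,5,6,9}; col 8 has {1,2,3,5,7,8,9}; box has {1,2,3,5,7,8} → only 4 remains.
R5C6 = 7: row 5 has {2,3,4,5,6,8,9}; col 6 has {2,4,5,8,9}; box has {1,2,4,5,6,8,9} → only 7 remains.
R6C2 = 2: row 6 has {1,4,7,8}; col 2 has {1,3,4,5,6,7,8,9}; box has {4,6,9} → only 2 remains.
R6C8 = 6: row 6 has {1,2,4,7,8}; col 8 has {1,2,3,4,5,7,8,9}; box has {1,2,3,4,5,7,8} → only 6 remains.
R6C9 = 9: row 6 has {1,2,4,6,7,8}; col 9 has {1,2,3,4,5,6,7,8}; box has {1,2,3,4,5,6,7,8} → only 9 remains.
R7C3 = 3: row 7 has {1,2,4,5,7,8,9}; col 3 has {1,2,4,6,7,9}; box has {1,5,6,7,8,9} → only 3 remains.
R7C6 = 6: row 7 has {1,2,3,4,5,7,8,9}; col 6 has {2,4,5,7,8,9}; box has {5,7,9} → only 6 remains.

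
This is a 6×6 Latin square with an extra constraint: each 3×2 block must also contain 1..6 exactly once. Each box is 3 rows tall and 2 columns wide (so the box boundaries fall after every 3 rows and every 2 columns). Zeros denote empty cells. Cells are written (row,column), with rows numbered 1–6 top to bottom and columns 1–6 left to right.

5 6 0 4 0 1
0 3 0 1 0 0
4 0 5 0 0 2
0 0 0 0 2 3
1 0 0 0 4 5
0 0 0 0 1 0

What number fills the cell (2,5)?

(1,5) = 3: row 1 has {1,4,5,6}; col 5 has {1,2,4}; box has {1,2} → only 3 remains.
(2,1) = 2: row 2 has {1,3}; col 1 has {1,4,5}; box has {3,4,5,6} → only 2 remains.
(2,3) = 6: row 2 has {1,2,3}; col 3 has {5}; box has {1,4,5} → only 6 remains.
(2,5) = 5: row 2 has {1,2,3,6}; col 5 has {1,2,3,4}; box has {1,2,3} → only 5 remains.

5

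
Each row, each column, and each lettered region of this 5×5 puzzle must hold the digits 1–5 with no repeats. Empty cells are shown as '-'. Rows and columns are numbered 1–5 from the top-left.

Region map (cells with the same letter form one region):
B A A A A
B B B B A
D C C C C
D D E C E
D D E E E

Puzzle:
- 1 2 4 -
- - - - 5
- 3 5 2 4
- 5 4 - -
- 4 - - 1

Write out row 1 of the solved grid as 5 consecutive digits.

51243

row 1, column 5 = 3: row 1 has {1,2,4}; col 5 has {1,4,5}; region has {1,2,4,5} → only 3 remains.
row 2, column 2 = 2 (sole candidate).
row 3, column 1 = 1 (sole candidate).
row 4, column 4 = 1 (sole candidate).
row 4, column 5 = 2 (sole candidate).
row 5, column 3 = 3 (sole candidate).
row 5, column 4 = 5 (sole candidate).
row 1, column 1 = 5: row 1 has {1,2,3,4}; col 1 has {1}; region has {2} → only 5 remains.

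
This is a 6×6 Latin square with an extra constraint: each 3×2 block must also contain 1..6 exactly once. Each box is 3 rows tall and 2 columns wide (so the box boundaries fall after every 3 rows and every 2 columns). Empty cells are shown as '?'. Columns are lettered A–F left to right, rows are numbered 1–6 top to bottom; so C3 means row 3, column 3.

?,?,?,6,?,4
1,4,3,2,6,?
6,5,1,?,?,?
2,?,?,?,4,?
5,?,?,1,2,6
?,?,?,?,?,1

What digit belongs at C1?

A1 = 3: row 1 has {4,6}; col 1 has {1,2,5,6}; box has {1,4,5,6} → only 3 remains.
B1 = 2: row 1 has {3,4,6}; col 2 has {4,5}; box has {1,3,4,5,6} → only 2 remains.
C1 = 5: row 1 has {2,3,4,6}; col 3 has {1,3}; box has {1,2,3,6} → only 5 remains.

5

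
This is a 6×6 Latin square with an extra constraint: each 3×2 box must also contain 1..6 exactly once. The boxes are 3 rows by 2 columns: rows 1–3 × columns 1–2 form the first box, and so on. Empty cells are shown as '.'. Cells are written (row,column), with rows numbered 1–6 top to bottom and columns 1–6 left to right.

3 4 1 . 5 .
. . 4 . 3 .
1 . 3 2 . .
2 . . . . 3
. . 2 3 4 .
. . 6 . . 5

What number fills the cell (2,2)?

2

(1,4) = 6 (sole candidate).
(1,6) = 2 (sole candidate).
(2,4) = 5 (sole candidate).
(3,5) = 6 (sole candidate).
(3,6) = 4 (sole candidate).
(4,3) = 5 (sole candidate).
(4,5) = 1 (sole candidate).
(5,6) = 6 (sole candidate).
(6,1) = 4 (sole candidate).
(6,4) = 1 (sole candidate).
(6,5) = 2 (sole candidate).
(2,1) = 6 (sole candidate).
(2,2) = 2: row 2 has {3,4,5,6}; col 2 has {4}; box has {1,3,4,6} → only 2 remains.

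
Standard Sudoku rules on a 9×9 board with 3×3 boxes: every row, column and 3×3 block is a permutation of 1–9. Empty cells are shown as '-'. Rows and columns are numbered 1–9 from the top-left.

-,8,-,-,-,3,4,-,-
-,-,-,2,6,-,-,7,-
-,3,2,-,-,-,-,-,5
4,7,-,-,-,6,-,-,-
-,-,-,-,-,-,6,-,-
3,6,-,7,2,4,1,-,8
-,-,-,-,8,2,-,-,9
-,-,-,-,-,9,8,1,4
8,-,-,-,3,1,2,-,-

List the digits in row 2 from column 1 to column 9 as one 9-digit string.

row 3, column 7 = 9: row 3 has {2,3,5}; col 7 has {1,2,4,6,8}; box has {4,5,7} → only 9 remains.
row 2, column 7 = 3: row 2 has {2,6,7}; col 7 has {1,2,4,6,8,9}; box has {4,5,7,9} → only 3 remains.
row 2, column 9 = 1: row 2 has {2,3,6,7}; col 9 has {4,5,8,9}; box has {3,4,5,7,9} → only 1 remains.
row 4, column 7 = 5: row 4 has {4,6,7}; col 7 has {1,2,3,4,6,8,9}; box has {1,6,8} → only 5 remains.
row 6, column 8 = 9: row 6 has {1,2,3,4,6,7,8}; col 8 has {1,7}; box has {1,5,6,8} → only 9 remains.
row 7, column 7 = 7: row 7 has {2,8,9}; col 7 has {1,2,3,4,5,6,8,9}; box has {1,2,4,8,9} → only 7 remains.
row 9, column 9 = 6: row 9 has {1,2,3,8}; col 9 has {1,4,5,8,9}; box has {1,2,4,7,8,9} → only 6 remains.
row 1, column 9 = 2: row 1 has {3,4,8}; col 9 has {1,4,5,6,8,9}; box has {1,3,4,5,7,9} → only 2 remains.
row 4, column 9 = 3: row 4 has {4,5,6,7}; col 9 has {1,2,4,5,6,8,9}; box has {1,5,6,8,9} → only 3 remains.
row 5, column 9 = 7: row 5 has {6}; col 9 has {1,2,3,4,5,6,8,9}; box has {1,3,5,6,8,9} → only 7 remains.
row 6, column 3 = 5: row 6 has {1,2,3,4,6,7,8,9}; col 3 has {2}; box has {3,4,6,7} → only 5 remains.
row 9, column 8 = 5: row 9 has {1,2,3,6,8}; col 8 has {1,7,9}; box has {1,2,4,6,7,8,9} → only 5 remains.
row 1, column 8 = 6: row 1 has {2,3,4,8}; col 8 has {1,5,7,9}; box has {1,2,3,4,5,7,9} → only 6 remains.
row 3, column 8 = 8: row 3 has {2,3,5,9}; col 8 has {1,5,6,7,9}; box has {1,2,3,4,5,6,7,9} → only 8 remains.
row 4, column 8 = 2: row 4 has {3,4,5,6,7}; col 8 has {1,5,6,7,8,9}; box has {1,3,5,6,7,8,9} → only 2 remains.
row 5, column 8 = 4: row 5 has {6,7}; col 8 has {1,2,5,6,7,8,9}; box has {1,2,3,5,6,7,8,9} → only 4 remains.
row 7, column 8 = 3: row 7 has {2,7,8,9}; col 8 has {1,2,4,5,6,7,8,9}; box has {1,2,4,5,6,7,8,9} → only 3 remains.
row 9, column 4 = 4: row 9 has {1,2,3,5,6,8}; col 4 has {2,7}; box has {1,2,3,8,9} → only 4 remains.
row 3, column 4 = 1: row 3 has {2,3,5,8,9}; col 4 has {2,4,7}; box has {2,3,6} → only 1 remains.
row 3, column 6 = 7: row 3 has {1,2,3,5,8,9}; col 6 has {1,2,3,4,6,9}; box has {1,2,3,6} → only 7 remains.
row 9, column 2 = 9: row 9 has {1,2,3,4,5,6,8}; col 2 has {3,6,7,8}; box has {8} → only 9 remains.
row 9, column 3 = 7: row 9 has {1,2,3,4,5,6,8,9}; col 3 has {2,5}; box has {8,9} → only 7 remains.
row 3, column 1 = 6: row 3 has {1,2,3,5,7,8,9}; col 1 has {3,4,8}; box has {2,3,8} → only 6 remains.
row 3, column 5 = 4: row 3 has {1,2,3,5,6,7,8,9}; col 5 has {2,3,6,8}; box has {1,2,3,6,7} → only 4 remains.
row 1, column 1 = 7: in row 1, 7 can only go here (every other open cell in that row sees a 7).
row 1, column 3 = 1: in row 1, 1 can only go here (every other open cell in that row sees a 1).
row 2, column 6 = 8: in row 2, 8 can only go here (every other open cell in that row sees an 8).
row 5, column 6 = 5: row 5 has {4,6,7}; col 6 has {1,2,3,4,6,7,8,9}; box has {2,4,6,7} → only 5 remains.
row 4, column 5 = 1: in row 4, 1 can only go here (every other open cell in that row sees a 1).
row 5, column 5 = 9: row 5 has {4,5,6,7}; col 5 has {1,2,3,4,6,8}; box has {1,2,4,5,6,7} → only 9 remains.
row 1, column 5 = 5: row 1 has {1,2,3,4,6,7,8}; col 5 has {1,2,3,4,6,8,9}; box has {1,2,3,4,6,7,8} → only 5 remains.
row 4, column 4 = 8: row 4 has {1,2,3,4,5,6,7}; col 4 has {1,2,4,7}; box has {1,2,4,5,6,7,9} → only 8 remains.
row 5, column 3 = 8: row 5 has {4,5,6,7,9}; col 3 has {1,2,5,7}; box has {3,4,5,6,7} → only 8 remains.
row 5, column 4 = 3: row 5 has {4,5,6,7,8,9}; col 4 has {1,2,4,7,8}; box has {1,2,4,5,6,7,8,9} → only 3 remains.
row 8, column 5 = 7: row 8 has {1,4,8,9}; col 5 has {1,2,3,4,5,6,8,9}; box has {1,2,3,4,8,9} → only 7 remains.
row 1, column 4 = 9: row 1 has {1,2,3,4,5,6,7,8}; col 4 has {1,2,3,4,7,8}; box has {1,2,3,4,5,6,7,8} → only 9 remains.
row 4, column 3 = 9: row 4 has {1,2,3,4,5,6,7,8}; col 3 has {1,2,5,7,8}; box has {3,4,5,6,7,8} → only 9 remains.
row 2, column 3 = 4: row 2 has {1,2,3,6,7,8}; col 3 has {1,2,5,7,8,9}; box has {1,2,3,6,7,8} → only 4 remains.
row 7, column 3 = 6: row 7 has {2,3,7,8,9}; col 3 has {1,2,4,5,7,8,9}; box has {7,8,9} → only 6 remains.
row 7, column 4 = 5: row 7 has {2,3,6,7,8,9}; col 4 has {1,2,3,4,7,8,9}; box has {1,2,3,4,7,8,9} → only 5 remains.
row 8, column 3 = 3: row 8 has {1,4,7,8,9}; col 3 has {1,2,4,5,6,7,8,9}; box has {6,7,8,9} → only 3 remains.
row 8, column 4 = 6: row 8 has {1,3,4,7,8,9}; col 4 has {1,2,3,4,5,7,8,9}; box has {1,2,3,4,5,7,8,9} → only 6 remains.
row 2, column 2 = 5: row 2 has {1,2,3,4,6,7,8}; col 2 has {3,6,7,8,9}; box has {1,2,3,4,6,7,8} → only 5 remains.
row 7, column 1 = 1: row 7 has {2,3,5,6,7,8,9}; col 1 has {3,4,6,7,8}; box has {3,6,7,8,9} → only 1 remains.
row 7, column 2 = 4: row 7 has {1,2,3,5,6,7,8,9}; col 2 has {3,5,6,7,8,9}; box has {1,3,6,7,8,9} → only 4 remains.
row 8, column 2 = 2: row 8 has {1,3,4,6,7,8,9}; col 2 has {3,4,5,6,7,8,9}; box has {1,3,4,6,7,8,9} → only 2 remains.
row 2, column 1 = 9: row 2 has {1,2,3,4,5,6,7,8}; col 1 has {1,3,4,6,7,8}; box has {1,2,3,4,5,6,7,8} → only 9 remains.

954268371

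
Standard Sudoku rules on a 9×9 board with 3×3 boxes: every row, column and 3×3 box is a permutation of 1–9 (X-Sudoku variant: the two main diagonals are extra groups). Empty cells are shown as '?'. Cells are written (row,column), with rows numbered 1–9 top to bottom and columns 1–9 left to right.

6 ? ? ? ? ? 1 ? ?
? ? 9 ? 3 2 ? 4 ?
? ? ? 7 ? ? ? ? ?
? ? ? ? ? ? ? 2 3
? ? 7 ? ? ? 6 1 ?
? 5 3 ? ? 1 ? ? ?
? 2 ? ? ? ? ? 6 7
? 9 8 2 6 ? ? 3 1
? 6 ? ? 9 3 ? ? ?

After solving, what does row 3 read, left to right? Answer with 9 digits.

842716395

(1,2) = 3: in row 1, 3 can only go here (every other open cell in that row sees a 3).
(1,8) = 7: in row 1, 7 can only go here (every other open cell in that row sees a 7).
(3,7) = 3: in row 3, 3 can only go here (every other open cell in that row sees a 3).
(5,4) = 3: in row 5, 3 can only go here (every other open cell in that row sees a 3).
(6,4) = 6: in row 6, 6 can only go here (every other open cell in that row sees a 6).
(2,9) = 6: in row 2, 6 can only go here (every other open cell in that row sees a 6).
(3,6) = 6: in row 3, 6 can only go here (every other open cell in that row sees a 6).
(4,3) = 6: in row 4, 6 can only go here (every other open cell in that row sees a 6).
(7,1) = 3: in row 7, 3 can only go here (every other open cell in that row sees a 3).
(7,7) = 9: in row 7, 9 can only go here (every other open cell in that row sees a 9).
(4,1) = 9: in row 4, 9 can only go here (every other open cell in that row sees a 9).
(4,2) = 1: in row 4, 1 can only go here (every other open cell in that row sees a 1).
(9,1) = 7: in row 9, 7 can only go here (every other open cell in that row sees a 7).
(2,2) = 7: in row 2, 7 can only go here (every other open cell in that row sees a 7).
(8,6) = 7: in row 8, 7 can only go here (every other open cell in that row sees a 7).
(1,4) = 9: in column 4, 9 can only go here (every other open cell in that column sees a 9).
(5,6) = 9: in column 6, 9 can only go here (every other open cell in that column sees a 9).
(9,7) = 2: in column 7, 2 can only go here (every other open cell in that column sees a 2).
(7,3) = 1: in anti-diagonal, 1 can only go here (every other open cell in that diagonal sees a 1).
(9,4) = 1: in row 9, 1 can only go here (every other open cell in that row sees a 1).
(2,1) = 1: in row 2, 1 can only go here (every other open cell in that row sees a 1).
(3,5) = 1: in row 3, 1 can only go here (every other open cell in that row sees a 1).
Singles propagation stalls; (3,3) is still open with candidates {2,4,5}.
  Try (3,3) = 4: then row 9 has no cell left for 4 — contradiction.
  Try (3,3) = 5: this forces (9,3)=4, (9,9)=8, (1,3)=2, (1,9)=5; then row 5 has no cell left for 5 — contradiction.
So (3,3) = 2.
(1,9) = 2 (hidden single in row 1).
(5,1) = 2 (hidden single in row 5).
(6,5) = 2 (hidden single in row 6).
(6,7) = 7 (hidden single in row 6).
(4,5) = 7 (hidden single in row 4).
(4,4) = 4 (hidden single in box 5).
(9,3) = 4 (hidden single in row 9).
(1,3) = 5 (sole candidate).
(8,1) = 5 (sole candidate).
(8,7) = 4 (sole candidate).
(2,4) = 5 (hidden single in box 2).
(2,7) = 8 (sole candidate).
(4,7) = 5 (sole candidate).
(7,4) = 8 (sole candidate).
(4,6) = 8 (sole candidate).
(5,5) = 5 (sole candidate).
(7,5) = 4 (sole candidate).
(7,6) = 5 (sole candidate).
(9,9) = 8 (sole candidate).
(1,5) = 8 (sole candidate).
(1,6) = 4 (sole candidate).
(5,9) = 4 (sole candidate).
(6,9) = 9 (sole candidate).
(9,8) = 5 (sole candidate).
(3,8) = 9: row 3 has {1,2,3,6,7}; col 8 has {1,2,3,4,5,6,7}; box has {1,2,3,4,6,7,8} → only 9 remains.
(3,9) = 5: row 3 has {1,2,3,6,7,9}; col 9 has {1,2,3,4,6,7,8,9}; box has {1,2,3,4,6,7,8,9} → only 5 remains.
(5,2) = 8 (sole candidate).
(6,1) = 4 (sole candidate).
(6,8) = 8 (sole candidate).
(3,1) = 8: row 3 has {1,2,3,5,6,7,9}; col 1 has {1,2,3,4,5,6,7,9}; box has {1,2,3,5,6,7,9} → only 8 remains.
(3,2) = 4: row 3 has {1,2,3,5,6,7,8,9}; col 2 has {1,2,3,5,6,7,8,9}; box has {1,2,3,5,6,7,8,9} → only 4 remains.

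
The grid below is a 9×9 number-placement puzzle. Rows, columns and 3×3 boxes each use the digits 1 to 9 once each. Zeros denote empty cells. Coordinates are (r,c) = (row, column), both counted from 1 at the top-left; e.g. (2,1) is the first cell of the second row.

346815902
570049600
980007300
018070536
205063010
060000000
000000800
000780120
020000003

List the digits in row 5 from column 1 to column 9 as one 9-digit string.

(1,8) = 7 (sole candidate).
(2,8) = 8 (sole candidate).
(2,9) = 1 (sole candidate).
(3,5) = 2 (sole candidate).
(4,1) = 4 (sole candidate).
(4,6) = 2 (sole candidate).
(5,2) = 9: row 5 has {1,2,3,5,6}; col 2 has {1,2,4,6,7,8}; box has {1,2,4,5,6,8} → only 9 remains.
(5,4) = 4: row 5 has {1,2,3,5,6,9}; col 4 has {7,8}; box has {2,3,6,7} → only 4 remains.
(5,7) = 7: row 5 has {1,2,3,4,5,6,9}; col 7 has {1,3,5,6,8,9}; box has {1,3,5,6} → only 7 remains.
(5,9) = 8: row 5 has {1,2,3,4,5,6,7,9}; col 9 has {1,2,3,6}; box has {1,3,5,6,7} → only 8 remains.

295463718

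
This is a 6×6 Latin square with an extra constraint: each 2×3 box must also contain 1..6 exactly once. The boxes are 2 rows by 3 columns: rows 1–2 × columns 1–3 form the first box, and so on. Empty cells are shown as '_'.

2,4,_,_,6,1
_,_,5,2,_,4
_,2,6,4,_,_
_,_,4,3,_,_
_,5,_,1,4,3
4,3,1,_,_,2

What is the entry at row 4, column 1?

row 1, column 3 = 3 (sole candidate).
row 1, column 4 = 5 (sole candidate).
row 2, column 5 = 3 (sole candidate).
row 3, column 6 = 5 (sole candidate).
row 4, column 2 = 1 (sole candidate).
row 4, column 5 = 2 (sole candidate).
row 4, column 6 = 6 (sole candidate).
row 5, column 1 = 6 (sole candidate).
row 5, column 3 = 2 (sole candidate).
row 6, column 4 = 6 (sole candidate).
row 6, column 5 = 5 (sole candidate).
row 2, column 1 = 1 (sole candidate).
row 2, column 2 = 6 (sole candidate).
row 3, column 1 = 3 (sole candidate).
row 3, column 5 = 1 (sole candidate).
row 4, column 1 = 5: row 4 has {1,2,3,4,6}; col 1 has {1,2,3,4,6}; box has {1,2,3,4,6} → only 5 remains.

5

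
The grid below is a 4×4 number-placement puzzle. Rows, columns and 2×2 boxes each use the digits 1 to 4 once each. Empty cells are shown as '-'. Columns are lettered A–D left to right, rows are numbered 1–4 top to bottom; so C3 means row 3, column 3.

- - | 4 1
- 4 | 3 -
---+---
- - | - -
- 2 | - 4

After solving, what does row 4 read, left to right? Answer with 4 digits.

3214

B1 = 3: row 1 has {1,4}; col 2 has {2,4}; box has {4} → only 3 remains.
D2 = 2: row 2 has {3,4}; col 4 has {1,4}; box has {1,3,4} → only 2 remains.
B3 = 1: row 3 has {}; col 2 has {2,3,4}; box has {2} → only 1 remains.
C3 = 2: row 3 has {1}; col 3 has {3,4}; box has {4} → only 2 remains.
D3 = 3: row 3 has {1,2}; col 4 has {1,2,4}; box has {2,4} → only 3 remains.
A4 = 3: row 4 has {2,4}; col 1 has {}; box has {1,2} → only 3 remains.
C4 = 1: row 4 has {2,3,4}; col 3 has {2,3,4}; box has {2,3,4} → only 1 remains.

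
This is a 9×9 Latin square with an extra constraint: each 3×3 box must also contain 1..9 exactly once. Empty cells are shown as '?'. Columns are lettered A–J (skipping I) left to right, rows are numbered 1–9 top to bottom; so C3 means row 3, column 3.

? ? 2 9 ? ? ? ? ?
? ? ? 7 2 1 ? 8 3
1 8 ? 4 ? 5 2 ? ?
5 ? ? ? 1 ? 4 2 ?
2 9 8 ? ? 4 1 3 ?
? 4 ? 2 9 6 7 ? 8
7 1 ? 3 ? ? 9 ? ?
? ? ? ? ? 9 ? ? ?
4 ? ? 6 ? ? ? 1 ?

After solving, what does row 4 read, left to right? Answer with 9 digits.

567813429

D4 = 8: row 4 has {1,2,4,5}; col 4 has {2,3,4,6,7,9}; box has {1,2,4,6,9} → only 8 remains.
D5 = 5: row 5 has {1,2,3,4,8,9}; col 4 has {2,3,4,6,7,8,9}; box has {1,2,4,6,8,9} → only 5 remains.
E5 = 7: row 5 has {1,2,3,4,5,8,9}; col 5 has {1,2,9}; box has {1,2,4,5,6,8,9} → only 7 remains.
J5 = 6: row 5 has {1,2,3,4,5,7,8,9}; col 9 has {3,8}; box has {1,2,3,4,7,8} → only 6 remains.
A6 = 3: row 6 has {2,4,6,7,8,9}; col 1 has {1,2,4,5,7}; box has {2,4,5,8,9} → only 3 remains.
C6 = 1: row 6 has {2,3,4,6,7,8,9}; col 3 has {2,8}; box has {2,3,4,5,8,9} → only 1 remains.
H6 = 5: row 6 has {1,2,3,4,6,7,8,9}; col 8 has {1,2,3,8}; box has {1,2,3,4,6,7,8} → only 5 remains.
D8 = 1: row 8 has {9}; col 4 has {2,3,4,5,6,7,8,9}; box has {3,6,9} → only 1 remains.
A1 = 6: row 1 has {2,9}; col 1 has {1,2,3,4,5,7}; box has {1,2,8} → only 6 remains.
G1 = 5: row 1 has {2,6,9}; col 7 has {1,2,4,7,9}; box has {2,3,8} → only 5 remains.
A2 = 9: row 2 has {1,2,3,7,8}; col 1 has {1,2,3,4,5,6,7}; box has {1,2,6,8} → only 9 remains.
B2 = 5: row 2 has {1,2,3,7,8,9}; col 2 has {1,4,8,9}; box has {1,2,6,8,9} → only 5 remains.
C2 = 4: row 2 has {1,2,3,5,7,8,9}; col 3 has {1,2,8}; box has {1,2,5,6,8,9} → only 4 remains.
G2 = 6: row 2 has {1,2,3,4,5,7,8,9}; col 7 has {1,2,4,5,7,9}; box has {2,3,5,8} → only 6 remains.
F4 = 3: row 4 has {1,2,4,5,8}; col 6 has {1,4,5,6,9}; box has {1,2,4,5,6,7,8,9} → only 3 remains.
J4 = 9: row 4 has {1,2,3,4,5,8}; col 9 has {3,6,8}; box has {1,2,3,4,5,6,7,8} → only 9 remains.
A8 = 8: row 8 has {1,9}; col 1 has {1,2,3,4,5,6,7,9}; box has {1,4,7} → only 8 remains.
G8 = 3: row 8 has {1,8,9}; col 7 has {1,2,4,5,6,7,9}; box has {1,9} → only 3 remains.
G9 = 8: row 9 has {1,4,6}; col 7 has {1,2,3,4,5,6,7,9}; box has {1,3,9} → only 8 remains.
F1 = 8: row 1 has {2,5,6,9}; col 6 has {1,3,4,5,6,9}; box has {1,2,4,5,7,9} → only 8 remains.
J3 = 7: row 3 has {1,2,4,5,8}; col 9 has {3,6,8,9}; box has {2,3,5,6,8} → only 7 remains.
F7 = 2: row 7 has {1,3,7,9}; col 6 has {1,3,4,5,6,8,9}; box has {1,3,6,9} → only 2 remains.
E9 = 5: row 9 has {1,4,6,8}; col 5 has {1,2,7,9}; box has {1,2,3,6,9} → only 5 remains.
F9 = 7: row 9 has {1,4,5,6,8}; col 6 has {1,2,3,4,5,6,8,9}; box has {1,2,3,5,6,9} → only 7 remains.
J9 = 2: row 9 has {1,4,5,6,7,8}; col 9 has {3,6,7,8,9}; box has {1,3,8,9} → only 2 remains.
E1 = 3: row 1 has {2,5,6,8,9}; col 5 has {1,2,5,7,9}; box has {1,2,4,5,7,8,9} → only 3 remains.
H1 = 4: row 1 has {2,3,5,6,8,9}; col 8 has {1,2,3,5,8}; box has {2,3,5,6,7,8} → only 4 remains.
J1 = 1: row 1 has {2,3,4,5,6,8,9}; col 9 has {2,3,6,7,8,9}; box has {2,3,4,5,6,7,8} → only 1 remains.
C3 = 3: row 3 has {1,2,4,5,7,8}; col 3 has {1,2,4,8}; box has {1,2,4,5,6,8,9} → only 3 remains.
E3 = 6: row 3 has {1,2,3,4,5,7,8}; col 5 has {1,2,3,5,7,9}; box has {1,2,3,4,5,7,8,9} → only 6 remains.
H3 = 9: row 3 has {1,2,3,4,5,6,7,8}; col 8 has {1,2,3,4,5,8}; box has {1,2,3,4,5,6,7,8} → only 9 remains.
H7 = 6: row 7 has {1,2,3,7,9}; col 8 has {1,2,3,4,5,8,9}; box has {1,2,3,8,9} → only 6 remains.
E8 = 4: row 8 has {1,3,8,9}; col 5 has {1,2,3,5,6,7,9}; box has {1,2,3,5,6,7,9} → only 4 remains.
H8 = 7: row 8 has {1,3,4,8,9}; col 8 has {1,2,3,4,5,6,8,9}; box has {1,2,3,6,8,9} → only 7 remains.
J8 = 5: row 8 has {1,3,4,7,8,9}; col 9 has {1,2,3,6,7,8,9}; box has {1,2,3,6,7,8,9} → only 5 remains.
B9 = 3: row 9 has {1,2,4,5,6,7,8}; col 2 has {1,4,5,8,9}; box has {1,4,7,8} → only 3 remains.
C9 = 9: row 9 has {1,2,3,4,5,6,7,8}; col 3 has {1,2,3,4,8}; box has {1,3,4,7,8} → only 9 remains.
B1 = 7: row 1 has {1,2,3,4,5,6,8,9}; col 2 has {1,3,4,5,8,9}; box has {1,2,3,4,5,6,8,9} → only 7 remains.
B4 = 6: row 4 has {1,2,3,4,5,8,9}; col 2 has {1,3,4,5,7,8,9}; box has {1,2,3,4,5,8,9} → only 6 remains.
C4 = 7: row 4 has {1,2,3,4,5,6,8,9}; col 3 has {1,2,3,4,8,9}; box has {1,2,3,4,5,6,8,9} → only 7 remains.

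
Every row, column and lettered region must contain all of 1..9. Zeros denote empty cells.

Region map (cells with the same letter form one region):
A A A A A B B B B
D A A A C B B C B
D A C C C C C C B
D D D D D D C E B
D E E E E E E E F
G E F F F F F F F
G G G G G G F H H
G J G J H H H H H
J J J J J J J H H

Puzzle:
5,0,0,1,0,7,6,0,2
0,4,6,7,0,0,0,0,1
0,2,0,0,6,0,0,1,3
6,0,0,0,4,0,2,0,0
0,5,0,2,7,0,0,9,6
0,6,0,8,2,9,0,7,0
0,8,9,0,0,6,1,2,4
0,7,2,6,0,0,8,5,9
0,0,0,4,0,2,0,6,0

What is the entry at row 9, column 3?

3

row 6, column 9 = 5: row 6 has {2,6,7,8,9}; col 9 has {1,2,3,4,6,9}; region has {1,2,6,7,8,9} → only 5 remains.
row 9, column 9 = 7: row 9 has {2,4,6}; col 9 has {1,2,3,4,5,6,9}; region has {2,4,5,6,8,9} → only 7 remains.
row 4, column 9 = 8: row 4 has {2,4,6}; col 9 has {1,2,3,4,5,6,7,9}; region has {1,2,3,6,7} → only 8 remains.
row 1, column 8 = 4: row 1 has {1,2,5,6,7}; col 8 has {1,2,5,6,7,9}; region has {1,2,3,6,7,8} → only 4 remains.
row 2, column 6 = 5: row 2 has {1,4,6,7}; col 6 has {2,6,7,9}; region has {1,2,3,4,6,7,8} → only 5 remains.
row 2, column 7 = 9: row 2 has {1,4,5,6,7}; col 7 has {1,2,6,8}; region has {1,2,3,4,5,6,7,8} → only 9 remains.
row 4, column 8 = 3: row 4 has {2,4,6,8}; col 8 has {1,2,4,5,6,7,9}; region has {2,5,6,7,9} → only 3 remains.
row 5, column 7 = 4: row 5 has {2,5,6,7,9}; col 7 has {1,2,6,8,9}; region has {2,3,5,6,7,9} → only 4 remains.
row 6, column 7 = 3: row 6 has {2,5,6,7,8,9}; col 7 has {1,2,4,6,8,9}; region has {1,2,5,6,7,8,9} → only 3 remains.
row 9, column 7 = 5: row 9 has {2,4,6,7}; col 7 has {1,2,3,4,6,8,9}; region has {2,4,6,7} → only 5 remains.
row 2, column 8 = 8: row 2 has {1,4,5,6,7,9}; col 8 has {1,2,3,4,5,6,7,9}; region has {1,2,6} → only 8 remains.
row 3, column 6 = 4: row 3 has {1,2,3,6}; col 6 has {2,5,6,7,9}; region has {1,2,6,8} → only 4 remains.
row 3, column 7 = 7: row 3 has {1,2,3,4,6}; col 7 has {1,2,3,4,5,6,8,9}; region has {1,2,4,6,8} → only 7 remains.
row 4, column 6 = 1: row 4 has {2,3,4,6,8}; col 6 has {2,4,5,6,7,9}; region has {4,6} → only 1 remains.
row 5, column 6 = 8: row 5 has {2,4,5,6,7,9}; col 6 has {1,2,4,5,6,7,9}; region has {2,3,4,5,6,7,9} → only 8 remains.
row 6, column 3 = 4: row 6 has {2,3,5,6,7,8,9}; col 3 has {2,6,9}; region has {1,2,3,5,6,7,8,9} → only 4 remains.
row 8, column 6 = 3: row 8 has {2,5,6,7,8,9}; col 6 has {1,2,4,5,6,7,8,9}; region has {2,4,5,6,7,8,9} → only 3 remains.
row 2, column 5 = 3: row 2 has {1,4,5,6,7,8,9}; col 5 has {2,4,6,7}; region has {1,2,4,6,7,8} → only 3 remains.
row 3, column 3 = 5: row 3 has {1,2,3,4,6,7}; col 3 has {2,4,6,9}; region has {1,2,3,4,6,7,8} → only 5 remains.
row 3, column 4 = 9: row 3 has {1,2,3,4,5,6,7}; col 4 has {1,2,4,6,7,8}; region has {1,2,3,4,5,6,7,8} → only 9 remains.
row 4, column 2 = 9: row 4 has {1,2,3,4,6,8}; col 2 has {2,4,5,6,7,8}; region has {1,4,6} → only 9 remains.
row 4, column 3 = 7: row 4 has {1,2,3,4,6,8,9}; col 3 has {2,4,5,6,9}; region has {1,4,6,9} → only 7 remains.
row 4, column 4 = 5: row 4 has {1,2,3,4,6,7,8,9}; col 4 has {1,2,4,6,7,8,9}; region has {1,4,6,7,9} → only 5 remains.
row 5, column 1 = 3: row 5 has {2,4,5,6,7,8,9}; col 1 has {5,6}; region has {1,4,5,6,7,9} → only 3 remains.
row 5, column 3 = 1: row 5 has {2,3,4,5,6,7,8,9}; col 3 has {2,4,5,6,7,9}; region has {2,3,4,5,6,7,8,9} → only 1 remains.
row 6, column 1 = 1: row 6 has {2,3,4,5,6,7,8,9}; col 1 has {3,5,6}; region has {2,6,8,9} → only 1 remains.
row 7, column 1 = 7: row 7 has {1,2,4,6,8,9}; col 1 has {1,3,5,6}; region has {1,2,6,8,9} → only 7 remains.
row 7, column 4 = 3: row 7 has {1,2,4,6,7,8,9}; col 4 has {1,2,4,5,6,7,8,9}; region has {1,2,6,7,8,9} → only 3 remains.
row 7, column 5 = 5: row 7 has {1,2,3,4,6,7,8,9}; col 5 has {2,3,4,6,7}; region has {1,2,3,6,7,8,9} → only 5 remains.
row 8, column 1 = 4: row 8 has {2,3,5,6,7,8,9}; col 1 has {1,3,5,6,7}; region has {1,2,3,5,6,7,8,9} → only 4 remains.
row 8, column 5 = 1: row 8 has {2,3,4,5,6,7,8,9}; col 5 has {2,3,4,5,6,7}; region has {2,3,4,5,6,7,8,9} → only 1 remains.
row 1, column 2 = 3: row 1 has {1,2,4,5,6,7}; col 2 has {2,4,5,6,7,8,9}; region has {1,2,4,5,6,7} → only 3 remains.
row 1, column 3 = 8: row 1 has {1,2,3,4,5,6,7}; col 3 has {1,2,4,5,6,7,9}; region has {1,2,3,4,5,6,7} → only 8 remains.
row 1, column 5 = 9: row 1 has {1,2,3,4,5,6,7,8}; col 5 has {1,2,3,4,5,6,7}; region has {1,2,3,4,5,6,7,8} → only 9 remains.
row 2, column 1 = 2: row 2 has {1,3,4,5,6,7,8,9}; col 1 has {1,3,4,5,6,7}; region has {1,3,4,5,6,7,9} → only 2 remains.
row 3, column 1 = 8: row 3 has {1,2,3,4,5,6,7,9}; col 1 has {1,2,3,4,5,6,7}; region has {1,2,3,4,5,6,7,9} → only 8 remains.
row 9, column 1 = 9: row 9 has {2,4,5,6,7}; col 1 has {1,2,3,4,5,6,7,8}; region has {2,4,5,6,7} → only 9 remains.
row 9, column 2 = 1: row 9 has {2,4,5,6,7,9}; col 2 has {2,3,4,5,6,7,8,9}; region has {2,4,5,6,7,9} → only 1 remains.
row 9, column 3 = 3: row 9 has {1,2,4,5,6,7,9}; col 3 has {1,2,4,5,6,7,8,9}; region has {1,2,4,5,6,7,9} → only 3 remains.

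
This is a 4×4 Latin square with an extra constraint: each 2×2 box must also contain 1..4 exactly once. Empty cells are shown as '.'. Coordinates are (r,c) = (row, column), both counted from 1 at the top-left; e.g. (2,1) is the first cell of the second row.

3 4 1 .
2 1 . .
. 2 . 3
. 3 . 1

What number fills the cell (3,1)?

(1,4) = 2: row 1 has {1,3,4}; col 4 has {1,3}; box has {1} → only 2 remains.
(2,4) = 4: row 2 has {1,2}; col 4 has {1,2,3}; box has {1,2} → only 4 remains.
(3,3) = 4: row 3 has {2,3}; col 3 has {1}; box has {1,3} → only 4 remains.
(4,1) = 4: row 4 has {1,3}; col 1 has {2,3}; box has {2,3} → only 4 remains.
(4,3) = 2: row 4 has {1,3,4}; col 3 has {1,4}; box has {1,3,4} → only 2 remains.
(2,3) = 3: row 2 has {1,2,4}; col 3 has {1,2,4}; box has {1,2,4} → only 3 remains.
(3,1) = 1: row 3 has {2,3,4}; col 1 has {2,3,4}; box has {2,3,4} → only 1 remains.

1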